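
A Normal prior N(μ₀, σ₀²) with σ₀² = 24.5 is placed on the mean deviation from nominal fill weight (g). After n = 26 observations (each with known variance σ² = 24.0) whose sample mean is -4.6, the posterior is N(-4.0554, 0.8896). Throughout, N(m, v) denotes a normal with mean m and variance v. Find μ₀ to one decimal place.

μ₀ = 10.4

The posterior mean is a precision-weighted average: μ_n = (τ₀μ₀ + τ_data·x̄)/(τ₀+τ_data), with τ₀=1/σ₀² and τ_data=n/σ².
Here τ₀ = 1/24.5 = 0.040816 and τ_data = 26/24.0 = 1.083333, so τ_n = 1.124149.
Rearranging for μ₀: μ₀ = (μ_n·τ_n − τ_data·x̄)/τ₀ = (-4.0554·1.124149 − 1.083333·-4.6) / 0.040816 = 0.424458/0.040816 ≈ 10.4.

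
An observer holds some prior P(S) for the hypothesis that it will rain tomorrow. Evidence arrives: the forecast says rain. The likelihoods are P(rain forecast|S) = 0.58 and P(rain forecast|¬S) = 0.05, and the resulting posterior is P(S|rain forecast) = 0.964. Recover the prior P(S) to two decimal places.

P(S) = 0.70

Bayes' rule in odds form gives O(S|E) = O(S)·[P(E|S)/P(E|¬S)], hence O(S) = O(S|E)/LR.
Posterior odds = 0.964/(1−0.964) = 26.7778. LR = 0.58/0.05 = 11.6000.
Prior odds = 26.7778/11.6000 = 2.3084, so P(S) = 2.3084/(1+2.3084) ≈ 0.70.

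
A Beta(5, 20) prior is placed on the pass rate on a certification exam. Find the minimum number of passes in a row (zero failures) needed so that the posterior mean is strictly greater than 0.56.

After k passes and 0 failures the posterior is Beta(5+k, 20), with mean (5+k)/(5+20+k).
Set (5+k)/(25+k) > 0.56 and solve: k > (0.56·25 − 5)/(1 − 0.56) = 20.455.
The smallest integer exceeding 20.455 is 21, and checking k=21: (26)/(46) = 0.5652 > 0.56.

k = 21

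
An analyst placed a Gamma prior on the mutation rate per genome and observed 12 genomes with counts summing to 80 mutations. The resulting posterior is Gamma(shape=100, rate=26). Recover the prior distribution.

A Gamma(α, β) prior (rate parametrization) on a Poisson rate with n observations summing to S gives posterior Gamma(α+S, β+n).
So α = 100 − 80 = 20 and β = 26 − 12 = 14.

Gamma(shape=20, rate=14)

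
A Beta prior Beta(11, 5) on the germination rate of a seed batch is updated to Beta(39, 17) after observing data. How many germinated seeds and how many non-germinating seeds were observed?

Under Beta–binomial conjugacy the posterior parameters are (α+s, β+f).
Match parameters: s=39−11=28, f=17−5=12.

28 germinated seeds and 12 non-germinating seeds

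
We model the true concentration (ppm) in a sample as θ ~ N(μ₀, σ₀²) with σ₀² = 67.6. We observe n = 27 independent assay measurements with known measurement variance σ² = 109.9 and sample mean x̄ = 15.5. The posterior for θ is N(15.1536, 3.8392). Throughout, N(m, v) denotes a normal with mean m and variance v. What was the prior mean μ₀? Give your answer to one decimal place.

μ₀ = 9.4

The posterior mean is a precision-weighted average: μ_n = (τ₀μ₀ + τ_data·x̄)/(τ₀+τ_data), with τ₀=1/σ₀² and τ_data=n/σ².
Here τ₀ = 1/67.6 = 0.014793 and τ_data = 27/109.9 = 0.245678, so τ_n = 0.260471.
Rearranging for μ₀: μ₀ = (μ_n·τ_n − τ_data·x̄)/τ₀ = (15.1536·0.260471 − 0.245678·15.5) / 0.014793 = 0.139064/0.014793 ≈ 9.4.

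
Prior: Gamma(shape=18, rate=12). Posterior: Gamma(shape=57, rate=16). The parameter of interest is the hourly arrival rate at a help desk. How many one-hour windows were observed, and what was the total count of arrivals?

n = 4 one-hour windows with total 39 arrivals

Gamma–Poisson conjugacy: posterior shape = α + Σxᵢ, posterior rate = β + n.
Matching: Σxᵢ = 57 − 18 = 39 and n = 16 − 12 = 4.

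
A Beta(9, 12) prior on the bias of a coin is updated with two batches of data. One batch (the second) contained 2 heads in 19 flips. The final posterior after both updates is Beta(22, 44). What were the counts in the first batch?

11 heads and 15 tails

Sequential conjugate updates are equivalent to a single update on the pooled data, so total successes = posterior α − prior α and total failures = posterior β − prior β.
Total across both batches: 22−9=13 heads, 44−12=32 tails.
Subtract the second batch: 13−2=11 heads and 32−17=15 tails.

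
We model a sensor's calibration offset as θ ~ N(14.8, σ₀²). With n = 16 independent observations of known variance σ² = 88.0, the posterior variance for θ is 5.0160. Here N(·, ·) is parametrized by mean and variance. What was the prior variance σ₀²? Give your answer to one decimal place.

Posterior precision equals prior precision plus data precision: 1/σ_n² = 1/σ₀² + n/σ².
So 1/σ₀² = 1/5.0160 − 16/88.0 = 0.199362 − 0.181818 = 0.017544.
Hence σ₀² = 1/0.017544 ≈ 57.0.

σ₀² = 57.0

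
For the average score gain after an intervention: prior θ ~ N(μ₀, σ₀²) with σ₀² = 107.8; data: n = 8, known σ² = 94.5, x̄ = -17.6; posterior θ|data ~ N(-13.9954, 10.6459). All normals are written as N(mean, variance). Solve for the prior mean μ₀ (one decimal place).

μ₀ = 18.9

With known observation variance, the Normal–Normal posterior has precision τ_n = τ₀ + n/σ² and mean μ_n = (τ₀μ₀ + (n/σ²)x̄)/τ_n.
Here τ₀ = 1/107.8 = 0.009276 and τ_data = 8/94.5 = 0.084656, so τ_n = 0.093932.
Rearranging for μ₀: μ₀ = (μ_n·τ_n − τ_data·x̄)/τ₀ = (-13.9954·0.093932 − 0.084656·-17.6) / 0.009276 = 0.175330/0.009276 ≈ 18.9.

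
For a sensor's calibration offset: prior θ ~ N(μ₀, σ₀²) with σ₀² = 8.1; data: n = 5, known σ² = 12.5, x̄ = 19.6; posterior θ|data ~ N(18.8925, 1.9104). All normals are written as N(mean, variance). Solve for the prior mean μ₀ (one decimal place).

μ₀ = 16.6

The posterior mean is a precision-weighted average: μ_n = (τ₀μ₀ + τ_data·x̄)/(τ₀+τ_data), with τ₀=1/σ₀² and τ_data=n/σ².
Here τ₀ = 1/8.1 = 0.123457 and τ_data = 5/12.5 = 0.400000, so τ_n = 0.523457.
Rearranging for μ₀: μ₀ = (μ_n·τ_n − τ_data·x̄)/τ₀ = (18.8925·0.523457 − 0.400000·19.6) / 0.123457 = 2.049411/0.123457 ≈ 16.6.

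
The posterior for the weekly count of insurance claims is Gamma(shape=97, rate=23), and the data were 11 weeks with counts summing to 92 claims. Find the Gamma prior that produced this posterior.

A Gamma(α, β) prior (rate parametrization) on a Poisson rate with n observations summing to S gives posterior Gamma(α+S, β+n).
So α = 97 − 92 = 5 and β = 23 − 11 = 12.

Gamma(shape=5, rate=12)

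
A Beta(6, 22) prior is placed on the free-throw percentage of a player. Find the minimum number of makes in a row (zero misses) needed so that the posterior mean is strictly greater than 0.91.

After k makes and 0 misses the posterior is Beta(6+k, 22), with mean (6+k)/(6+22+k).
Set (6+k)/(28+k) > 0.91 and solve: k > (0.91·28 − 6)/(1 − 0.91) = 216.444.
The smallest integer exceeding 216.444 is 217, and checking k=217: (223)/(245) = 0.9102 > 0.91.

k = 217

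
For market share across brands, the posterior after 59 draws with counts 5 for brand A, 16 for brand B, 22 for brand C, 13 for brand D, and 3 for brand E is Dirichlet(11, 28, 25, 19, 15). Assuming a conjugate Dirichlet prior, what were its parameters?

For a Dirichlet(α) prior with multinomial counts c, the posterior is Dirichlet(α + c) componentwise.
Subtract each count from the matching posterior parameter: 11−5=6, 28−16=12, 25−22=3, 19−13=6, 15−3=12.

Dirichlet(6, 12, 3, 6, 12)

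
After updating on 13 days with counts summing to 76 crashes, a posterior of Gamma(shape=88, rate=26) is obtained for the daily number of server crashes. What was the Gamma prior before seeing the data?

A Gamma(α, β) prior (rate parametrization) on a Poisson rate with n observations summing to S gives posterior Gamma(α+S, β+n).
So α = 88 − 76 = 12 and β = 26 − 13 = 13.

Gamma(shape=12, rate=13)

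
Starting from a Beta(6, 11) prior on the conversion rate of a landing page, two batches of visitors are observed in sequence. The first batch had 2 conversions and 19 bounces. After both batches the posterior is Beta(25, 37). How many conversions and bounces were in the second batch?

17 conversions and 7 bounces

Sequential conjugate updates are equivalent to a single update on the pooled data, so total successes = posterior α − prior α and total failures = posterior β − prior β.
Total across both batches: 25−6=19 conversions, 37−11=26 bounces.
Subtract the first batch: 19−2=17 conversions and 26−19=7 bounces.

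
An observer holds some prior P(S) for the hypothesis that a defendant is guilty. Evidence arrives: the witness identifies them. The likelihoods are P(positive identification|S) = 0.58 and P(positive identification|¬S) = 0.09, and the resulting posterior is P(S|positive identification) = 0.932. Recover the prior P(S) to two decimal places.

In odds form, posterior odds = prior odds × likelihood ratio, so prior odds = posterior odds ÷ LR.
Posterior odds = 0.932/(1−0.932) = 13.7059. LR = 0.58/0.09 = 6.4444.
Prior odds = 13.7059/6.4444 = 2.1268, so P(S) = 2.1268/(1+2.1268) ≈ 0.68.

P(S) = 0.68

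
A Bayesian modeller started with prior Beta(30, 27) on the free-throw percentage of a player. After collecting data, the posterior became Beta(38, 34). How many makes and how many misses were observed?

Beta is conjugate to the binomial likelihood: posterior = Beta(a+s, b+f).
Match parameters: s=38−30=8, f=34−27=7.

8 makes and 7 misses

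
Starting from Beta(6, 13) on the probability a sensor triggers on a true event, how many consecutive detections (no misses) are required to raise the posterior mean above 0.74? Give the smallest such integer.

After k detections and 0 misses the posterior is Beta(6+k, 13), with mean (6+k)/(6+13+k).
Set (6+k)/(19+k) > 0.74 and solve: k > (0.74·19 − 6)/(1 − 0.74) = 31.000.
The smallest integer exceeding 31.000 is 32, and checking k=32: (38)/(51) = 0.7451 > 0.74.

k = 32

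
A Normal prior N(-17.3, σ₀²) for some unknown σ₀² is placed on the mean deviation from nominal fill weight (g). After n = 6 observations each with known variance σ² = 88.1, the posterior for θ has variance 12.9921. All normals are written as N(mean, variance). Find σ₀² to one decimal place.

Posterior precision equals prior precision plus data precision: 1/σ_n² = 1/σ₀² + n/σ².
So 1/σ₀² = 1/12.9921 − 6/88.1 = 0.076970 − 0.068104 = 0.008866.
Hence σ₀² = 1/0.008866 ≈ 112.8.

σ₀² = 112.8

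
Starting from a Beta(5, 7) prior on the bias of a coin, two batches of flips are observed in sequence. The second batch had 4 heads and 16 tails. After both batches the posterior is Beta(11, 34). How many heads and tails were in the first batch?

2 heads and 11 tails

Because Beta–binomial updating is additive in the counts, the combined data contributed (α_post−α_prior, β_post−β_prior) successes and failures.
Total across both batches: 11−5=6 heads, 34−7=27 tails.
Subtract the second batch: 6−4=2 heads and 27−16=11 tails.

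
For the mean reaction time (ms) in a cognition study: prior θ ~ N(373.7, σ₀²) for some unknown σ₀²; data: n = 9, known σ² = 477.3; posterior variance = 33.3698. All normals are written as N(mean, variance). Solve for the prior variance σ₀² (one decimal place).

σ₀² = 90.0

For the Normal–Normal model with known σ², precisions add: τ_n = τ₀ + n/σ².
So 1/σ₀² = 1/33.3698 − 9/477.3 = 0.029967 − 0.018856 = 0.011111.
Hence σ₀² = 1/0.011111 ≈ 90.0.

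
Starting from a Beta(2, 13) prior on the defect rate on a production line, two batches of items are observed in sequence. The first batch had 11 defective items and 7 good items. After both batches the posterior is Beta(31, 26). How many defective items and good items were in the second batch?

Because Beta–binomial updating is additive in the counts, the combined data contributed (α_post−α_prior, β_post−β_prior) successes and failures.
Total across both batches: 31−2=29 defective items, 26−13=13 good items.
Subtract the first batch: 29−11=18 defective items and 13−7=6 good items.

18 defective items and 6 good items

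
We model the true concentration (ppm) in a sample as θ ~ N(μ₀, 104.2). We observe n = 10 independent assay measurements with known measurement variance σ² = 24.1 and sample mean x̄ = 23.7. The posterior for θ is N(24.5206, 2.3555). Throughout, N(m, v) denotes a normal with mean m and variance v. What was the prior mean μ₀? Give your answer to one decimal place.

μ₀ = 60.0

With known observation variance, the Normal–Normal posterior has precision τ_n = τ₀ + n/σ² and mean μ_n = (τ₀μ₀ + (n/σ²)x̄)/τ_n.
Here τ₀ = 1/104.2 = 0.009597 and τ_data = 10/24.1 = 0.414938, so τ_n = 0.424535.
Rearranging for μ₀: μ₀ = (μ_n·τ_n − τ_data·x̄)/τ₀ = (24.5206·0.424535 − 0.414938·23.7) / 0.009597 = 0.575822/0.009597 ≈ 60.0.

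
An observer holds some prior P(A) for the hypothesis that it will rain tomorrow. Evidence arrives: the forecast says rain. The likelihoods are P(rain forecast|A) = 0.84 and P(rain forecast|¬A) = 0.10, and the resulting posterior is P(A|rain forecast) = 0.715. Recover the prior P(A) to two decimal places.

Bayes' rule in odds form gives O(A|E) = O(A)·[P(E|A)/P(E|¬A)], hence O(A) = O(A|E)/LR.
Posterior odds = 0.715/(1−0.715) = 2.5088. LR = 0.84/0.10 = 8.4000.
Prior odds = 2.5088/8.4000 = 0.2987, so P(A) = 0.2987/(1+0.2987) ≈ 0.23.

P(A) = 0.23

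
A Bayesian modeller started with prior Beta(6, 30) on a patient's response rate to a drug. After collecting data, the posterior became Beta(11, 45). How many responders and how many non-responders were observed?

5 responders and 15 non-responders

A Beta(α, β) prior with s successes and f failures in binomial data gives a Beta(α+s, β+f) posterior.
So s = 11 − 6 = 5 and f = 45 − 30 = 15.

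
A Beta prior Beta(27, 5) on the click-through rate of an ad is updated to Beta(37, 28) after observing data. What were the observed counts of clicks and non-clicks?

10 clicks and 23 non-clicks

Beta is conjugate to the binomial likelihood: posterior = Beta(a+s, b+f).
Match parameters: s=37−27=10, f=28−5=23.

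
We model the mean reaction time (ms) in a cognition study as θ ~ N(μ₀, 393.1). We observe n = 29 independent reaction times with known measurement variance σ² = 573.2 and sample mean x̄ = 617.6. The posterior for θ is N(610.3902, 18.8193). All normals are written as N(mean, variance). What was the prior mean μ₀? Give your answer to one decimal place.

μ₀ = 467.0

The posterior mean is a precision-weighted average: μ_n = (τ₀μ₀ + τ_data·x̄)/(τ₀+τ_data), with τ₀=1/σ₀² and τ_data=n/σ².
Here τ₀ = 1/393.1 = 0.002544 and τ_data = 29/573.2 = 0.050593, so τ_n = 0.053137.
Rearranging for μ₀: μ₀ = (μ_n·τ_n − τ_data·x̄)/τ₀ = (610.3902·0.053137 − 0.050593·617.6) / 0.002544 = 1.188067/0.002544 ≈ 467.0.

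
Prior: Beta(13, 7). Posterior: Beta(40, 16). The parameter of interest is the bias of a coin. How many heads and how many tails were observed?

Under Beta–binomial conjugacy the posterior parameters are (α+s, β+f).
So s = 40 − 13 = 27 and f = 16 − 7 = 9.

27 heads and 9 tails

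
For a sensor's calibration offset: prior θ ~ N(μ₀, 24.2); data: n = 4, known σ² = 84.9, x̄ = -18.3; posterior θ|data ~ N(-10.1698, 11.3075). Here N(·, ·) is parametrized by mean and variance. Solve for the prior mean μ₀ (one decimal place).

μ₀ = -0.9

The posterior mean is a precision-weighted average: μ_n = (τ₀μ₀ + τ_data·x̄)/(τ₀+τ_data), with τ₀=1/σ₀² and τ_data=n/σ².
Here τ₀ = 1/24.2 = 0.041322 and τ_data = 4/84.9 = 0.047114, so τ_n = 0.088436.
Rearranging for μ₀: μ₀ = (μ_n·τ_n − τ_data·x̄)/τ₀ = (-10.1698·0.088436 − 0.047114·-18.3) / 0.041322 = -0.037190/0.041322 ≈ -0.9.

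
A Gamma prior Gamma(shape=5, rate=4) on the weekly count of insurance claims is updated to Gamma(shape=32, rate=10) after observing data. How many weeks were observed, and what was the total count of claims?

n = 6 weeks with total 27 claims

A Gamma(α, β) prior (rate parametrization) on a Poisson rate with n observations summing to S gives posterior Gamma(α+S, β+n).
Matching: Σxᵢ = 32 − 5 = 27 and n = 10 − 4 = 6.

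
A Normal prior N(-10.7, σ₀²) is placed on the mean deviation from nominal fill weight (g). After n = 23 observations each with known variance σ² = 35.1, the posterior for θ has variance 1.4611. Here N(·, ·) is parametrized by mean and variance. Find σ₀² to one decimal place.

Posterior precision equals prior precision plus data precision: 1/σ_n² = 1/σ₀² + n/σ².
So 1/σ₀² = 1/1.4611 − 23/35.1 = 0.684416 − 0.655271 = 0.029145.
Hence σ₀² = 1/0.029145 ≈ 34.3.

σ₀² = 34.3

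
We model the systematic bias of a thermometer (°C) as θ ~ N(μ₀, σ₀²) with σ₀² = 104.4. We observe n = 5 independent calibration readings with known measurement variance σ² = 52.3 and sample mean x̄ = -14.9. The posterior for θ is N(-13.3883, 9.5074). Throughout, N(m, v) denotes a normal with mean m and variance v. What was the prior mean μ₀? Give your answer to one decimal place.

The posterior mean is a precision-weighted average: μ_n = (τ₀μ₀ + τ_data·x̄)/(τ₀+τ_data), with τ₀=1/σ₀² and τ_data=n/σ².
Here τ₀ = 1/104.4 = 0.009579 and τ_data = 5/52.3 = 0.095602, so τ_n = 0.105181.
Rearranging for μ₀: μ₀ = (μ_n·τ_n − τ_data·x̄)/τ₀ = (-13.3883·0.105181 − 0.095602·-14.9) / 0.009579 = 0.016275/0.009579 ≈ 1.7.

μ₀ = 1.7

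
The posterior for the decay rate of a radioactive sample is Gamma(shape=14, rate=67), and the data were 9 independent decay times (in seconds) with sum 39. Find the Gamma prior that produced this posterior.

Gamma–exponential conjugacy: posterior shape = α + n, posterior rate = β + Σtᵢ.
So α = 14 − 9 = 5 and β = 67 − 39 = 28.

Gamma(shape=5, rate=28)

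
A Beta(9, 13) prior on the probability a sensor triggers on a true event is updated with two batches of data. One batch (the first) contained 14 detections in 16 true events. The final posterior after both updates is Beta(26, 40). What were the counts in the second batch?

Because Beta–binomial updating is additive in the counts, the combined data contributed (α_post−α_prior, β_post−β_prior) successes and failures.
Total across both batches: 26−9=17 detections, 40−13=27 misses.
Subtract the first batch: 17−14=3 detections and 27−2=25 misses.

3 detections and 25 misses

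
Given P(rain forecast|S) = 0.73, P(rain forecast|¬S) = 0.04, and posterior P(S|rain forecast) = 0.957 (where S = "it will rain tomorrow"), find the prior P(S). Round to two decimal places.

Bayes' rule in odds form gives O(S|E) = O(S)·[P(E|S)/P(E|¬S)], hence O(S) = O(S|E)/LR.
Posterior odds = 0.957/(1−0.957) = 22.2558. LR = 0.73/0.04 = 18.2500.
Prior odds = 22.2558/18.2500 = 1.2195, so P(S) = 1.2195/(1+1.2195) ≈ 0.55.

P(S) = 0.55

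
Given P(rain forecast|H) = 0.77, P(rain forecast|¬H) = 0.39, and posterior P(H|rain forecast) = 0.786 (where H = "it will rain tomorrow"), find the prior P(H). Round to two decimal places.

P(H) = 0.65

In odds form, posterior odds = prior odds × likelihood ratio, so prior odds = posterior odds ÷ LR.
Posterior odds = 0.786/(1−0.786) = 3.6729. LR = 0.77/0.39 = 1.9744.
Prior odds = 3.6729/1.9744 = 1.8603, so P(H) = 1.8603/(1+1.8603) ≈ 0.65.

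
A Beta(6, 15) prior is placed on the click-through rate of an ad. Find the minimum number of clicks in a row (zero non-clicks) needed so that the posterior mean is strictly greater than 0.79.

After k clicks and 0 non-clicks the posterior is Beta(6+k, 15), with mean (6+k)/(6+15+k).
Set (6+k)/(21+k) > 0.79 and solve: k > (0.79·21 − 6)/(1 − 0.79) = 50.429.
The smallest integer exceeding 50.429 is 51.

k = 51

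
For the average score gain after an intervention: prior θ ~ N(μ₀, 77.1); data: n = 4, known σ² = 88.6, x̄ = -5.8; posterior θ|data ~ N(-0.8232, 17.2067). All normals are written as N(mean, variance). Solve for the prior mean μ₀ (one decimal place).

μ₀ = 16.5

With known observation variance, the Normal–Normal posterior has precision τ_n = τ₀ + n/σ² and mean μ_n = (τ₀μ₀ + (n/σ²)x̄)/τ_n.
Here τ₀ = 1/77.1 = 0.012970 and τ_data = 4/88.6 = 0.045147, so τ_n = 0.058117.
Rearranging for μ₀: μ₀ = (μ_n·τ_n − τ_data·x̄)/τ₀ = (-0.8232·0.058117 − 0.045147·-5.8) / 0.012970 = 0.214011/0.012970 ≈ 16.5.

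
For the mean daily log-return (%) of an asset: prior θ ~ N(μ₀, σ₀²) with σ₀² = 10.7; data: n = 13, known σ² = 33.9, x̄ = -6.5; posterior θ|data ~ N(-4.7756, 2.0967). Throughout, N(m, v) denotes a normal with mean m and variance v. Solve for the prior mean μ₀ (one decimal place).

μ₀ = 2.3

With known observation variance, the Normal–Normal posterior has precision τ_n = τ₀ + n/σ² and mean μ_n = (τ₀μ₀ + (n/σ²)x̄)/τ_n.
Here τ₀ = 1/10.7 = 0.093458 and τ_data = 13/33.9 = 0.383481, so τ_n = 0.476939.
Rearranging for μ₀: μ₀ = (μ_n·τ_n − τ_data·x̄)/τ₀ = (-4.7756·0.476939 − 0.383481·-6.5) / 0.093458 = 0.214957/0.093458 ≈ 2.3.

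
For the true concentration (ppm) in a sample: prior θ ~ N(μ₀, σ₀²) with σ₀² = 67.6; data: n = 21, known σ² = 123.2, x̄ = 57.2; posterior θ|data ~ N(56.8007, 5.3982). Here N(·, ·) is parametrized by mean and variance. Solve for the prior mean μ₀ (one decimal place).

μ₀ = 52.2

The posterior mean is a precision-weighted average: μ_n = (τ₀μ₀ + τ_data·x̄)/(τ₀+τ_data), with τ₀=1/σ₀² and τ_data=n/σ².
Here τ₀ = 1/67.6 = 0.014793 and τ_data = 21/123.2 = 0.170455, so τ_n = 0.185248.
Rearranging for μ₀: μ₀ = (μ_n·τ_n − τ_data·x̄)/τ₀ = (56.8007·0.185248 − 0.170455·57.2) / 0.014793 = 0.772190/0.014793 ≈ 52.2.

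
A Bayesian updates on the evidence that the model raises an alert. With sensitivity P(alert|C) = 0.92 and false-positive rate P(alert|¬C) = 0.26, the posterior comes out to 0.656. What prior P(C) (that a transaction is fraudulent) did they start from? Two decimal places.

P(C) = 0.35

In odds form, posterior odds = prior odds × likelihood ratio, so prior odds = posterior odds ÷ LR.
Posterior odds = 0.656/(1−0.656) = 1.9070. LR = 0.92/0.26 = 3.5385.
Prior odds = 1.9070/3.5385 = 0.5389, so P(C) = 0.5389/(1+0.5389) ≈ 0.35.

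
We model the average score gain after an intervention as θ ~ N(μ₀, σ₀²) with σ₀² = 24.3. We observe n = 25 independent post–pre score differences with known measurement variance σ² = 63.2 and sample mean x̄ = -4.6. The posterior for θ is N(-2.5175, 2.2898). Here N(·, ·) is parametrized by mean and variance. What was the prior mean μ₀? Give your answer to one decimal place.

With known observation variance, the Normal–Normal posterior has precision τ_n = τ₀ + n/σ² and mean μ_n = (τ₀μ₀ + (n/σ²)x̄)/τ_n.
Here τ₀ = 1/24.3 = 0.041152 and τ_data = 25/63.2 = 0.395570, so τ_n = 0.436722.
Rearranging for μ₀: μ₀ = (μ_n·τ_n − τ_data·x̄)/τ₀ = (-2.5175·0.436722 − 0.395570·-4.6) / 0.041152 = 0.720174/0.041152 ≈ 17.5.

μ₀ = 17.5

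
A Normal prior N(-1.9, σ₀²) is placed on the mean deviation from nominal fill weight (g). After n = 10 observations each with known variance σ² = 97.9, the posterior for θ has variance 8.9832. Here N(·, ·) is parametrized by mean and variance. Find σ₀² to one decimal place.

σ₀² = 109.0

Posterior precision equals prior precision plus data precision: 1/σ_n² = 1/σ₀² + n/σ².
So 1/σ₀² = 1/8.9832 − 10/97.9 = 0.111319 − 0.102145 = 0.009174.
Hence σ₀² = 1/0.009174 ≈ 109.0.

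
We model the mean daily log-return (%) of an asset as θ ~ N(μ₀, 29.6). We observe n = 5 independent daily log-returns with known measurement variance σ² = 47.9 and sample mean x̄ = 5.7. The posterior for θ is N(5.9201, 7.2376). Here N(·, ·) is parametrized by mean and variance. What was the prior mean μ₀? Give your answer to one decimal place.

With known observation variance, the Normal–Normal posterior has precision τ_n = τ₀ + n/σ² and mean μ_n = (τ₀μ₀ + (n/σ²)x̄)/τ_n.
Here τ₀ = 1/29.6 = 0.033784 and τ_data = 5/47.9 = 0.104384, so τ_n = 0.138168.
Rearranging for μ₀: μ₀ = (μ_n·τ_n − τ_data·x̄)/τ₀ = (5.9201·0.138168 − 0.104384·5.7) / 0.033784 = 0.222980/0.033784 ≈ 6.6.

μ₀ = 6.6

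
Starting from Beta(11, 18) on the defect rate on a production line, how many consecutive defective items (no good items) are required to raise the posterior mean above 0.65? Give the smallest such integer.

After k defective items and 0 good items the posterior is Beta(11+k, 18), with mean (11+k)/(11+18+k).
Set (11+k)/(29+k) > 0.65 and solve: k > (0.65·29 − 11)/(1 − 0.65) = 22.429.
The smallest integer exceeding 22.429 is 23, and checking k=23: (34)/(52) = 0.6538 > 0.65.

k = 23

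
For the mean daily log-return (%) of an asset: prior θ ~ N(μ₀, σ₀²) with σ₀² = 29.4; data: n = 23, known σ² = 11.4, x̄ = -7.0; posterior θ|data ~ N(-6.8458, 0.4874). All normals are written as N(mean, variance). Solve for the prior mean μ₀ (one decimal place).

With known observation variance, the Normal–Normal posterior has precision τ_n = τ₀ + n/σ² and mean μ_n = (τ₀μ₀ + (n/σ²)x̄)/τ_n.
Here τ₀ = 1/29.4 = 0.034014 and τ_data = 23/11.4 = 2.017544, so τ_n = 2.051558.
Rearranging for μ₀: μ₀ = (μ_n·τ_n − τ_data·x̄)/τ₀ = (-6.8458·2.051558 − 2.017544·-7.0) / 0.034014 = 0.078252/0.034014 ≈ 2.3.

μ₀ = 2.3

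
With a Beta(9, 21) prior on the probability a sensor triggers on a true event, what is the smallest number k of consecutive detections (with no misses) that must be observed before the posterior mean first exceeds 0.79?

After k detections and 0 misses the posterior is Beta(9+k, 21), with mean (9+k)/(9+21+k).
Set (9+k)/(30+k) > 0.79 and solve: k > (0.79·30 − 9)/(1 − 0.79) = 70.000.
The smallest integer exceeding 70.000 is 71.

k = 71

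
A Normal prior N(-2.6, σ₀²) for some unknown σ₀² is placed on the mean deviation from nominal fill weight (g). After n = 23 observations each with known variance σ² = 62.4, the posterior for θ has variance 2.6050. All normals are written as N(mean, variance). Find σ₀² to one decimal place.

σ₀² = 65.4

Posterior precision equals prior precision plus data precision: 1/σ_n² = 1/σ₀² + n/σ².
So 1/σ₀² = 1/2.6050 − 23/62.4 = 0.383877 − 0.368590 = 0.015287.
Hence σ₀² = 1/0.015287 ≈ 65.4.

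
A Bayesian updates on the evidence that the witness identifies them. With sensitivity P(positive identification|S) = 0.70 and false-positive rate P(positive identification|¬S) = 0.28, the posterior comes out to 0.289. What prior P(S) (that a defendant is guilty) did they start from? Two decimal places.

P(S) = 0.14

Bayes' rule in odds form gives O(S|E) = O(S)·[P(E|S)/P(E|¬S)], hence O(S) = O(S|E)/LR.
Posterior odds = 0.289/(1−0.289) = 0.4065. LR = 0.70/0.28 = 2.5000.
Prior odds = 0.4065/2.5000 = 0.1626, so P(S) = 0.1626/(1+0.1626) ≈ 0.14.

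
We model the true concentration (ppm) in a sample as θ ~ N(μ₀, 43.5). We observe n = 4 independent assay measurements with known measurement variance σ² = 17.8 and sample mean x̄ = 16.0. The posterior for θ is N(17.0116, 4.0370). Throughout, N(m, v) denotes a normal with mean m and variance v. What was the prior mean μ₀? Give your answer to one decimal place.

The posterior mean is a precision-weighted average: μ_n = (τ₀μ₀ + τ_data·x̄)/(τ₀+τ_data), with τ₀=1/σ₀² and τ_data=n/σ².
Here τ₀ = 1/43.5 = 0.022989 and τ_data = 4/17.8 = 0.224719, so τ_n = 0.247708.
Rearranging for μ₀: μ₀ = (μ_n·τ_n − τ_data·x̄)/τ₀ = (17.0116·0.247708 − 0.224719·16.0) / 0.022989 = 0.618405/0.022989 ≈ 26.9.

μ₀ = 26.9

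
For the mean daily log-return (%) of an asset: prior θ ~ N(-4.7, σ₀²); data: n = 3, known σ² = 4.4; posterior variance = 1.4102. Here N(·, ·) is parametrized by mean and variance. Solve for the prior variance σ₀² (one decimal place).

σ₀² = 36.6

For the Normal–Normal model with known σ², precisions add: τ_n = τ₀ + n/σ².
So 1/σ₀² = 1/1.4102 − 3/4.4 = 0.709119 − 0.681818 = 0.027301.
Hence σ₀² = 1/0.027301 ≈ 36.6.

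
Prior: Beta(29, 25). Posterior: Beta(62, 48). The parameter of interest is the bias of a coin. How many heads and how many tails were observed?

33 heads and 23 tails

A Beta(a, b) prior with s successes and f failures in binomial data gives a Beta(a+s, b+f) posterior.
So s = 62 − 29 = 33 and f = 48 − 25 = 23.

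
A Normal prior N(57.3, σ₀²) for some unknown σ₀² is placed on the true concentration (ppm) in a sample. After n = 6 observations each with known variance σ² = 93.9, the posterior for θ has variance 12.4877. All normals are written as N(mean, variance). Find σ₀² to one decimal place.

For the Normal–Normal model with known σ², precisions add: τ_n = τ₀ + n/σ².
So 1/σ₀² = 1/12.4877 − 6/93.9 = 0.080079 − 0.063898 = 0.016181.
Hence σ₀² = 1/0.016181 ≈ 61.8.

σ₀² = 61.8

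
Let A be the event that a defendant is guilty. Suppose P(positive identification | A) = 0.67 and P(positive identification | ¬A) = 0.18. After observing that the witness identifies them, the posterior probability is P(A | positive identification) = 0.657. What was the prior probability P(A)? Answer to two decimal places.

P(A) = 0.34

Bayes' rule in odds form gives O(A|E) = O(A)·[P(E|A)/P(E|¬A)], hence O(A) = O(A|E)/LR.
Posterior odds = 0.657/(1−0.657) = 1.9155. LR = 0.67/0.18 = 3.7222.
Prior odds = 1.9155/3.7222 = 0.5146, so P(A) = 0.5146/(1+0.5146) ≈ 0.34.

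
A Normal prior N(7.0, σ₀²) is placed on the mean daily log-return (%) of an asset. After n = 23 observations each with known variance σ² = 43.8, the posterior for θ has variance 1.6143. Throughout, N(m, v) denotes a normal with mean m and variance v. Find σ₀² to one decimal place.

σ₀² = 10.6

For the Normal–Normal model with known σ², precisions add: τ_n = τ₀ + n/σ².
So 1/σ₀² = 1/1.6143 − 23/43.8 = 0.619464 − 0.525114 = 0.094350.
Hence σ₀² = 1/0.094350 ≈ 10.6.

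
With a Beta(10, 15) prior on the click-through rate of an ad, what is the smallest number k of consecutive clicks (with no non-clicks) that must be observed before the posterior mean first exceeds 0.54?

After k clicks and 0 non-clicks the posterior is Beta(10+k, 15), with mean (10+k)/(10+15+k).
Set (10+k)/(25+k) > 0.54 and solve: k > (0.54·25 − 10)/(1 − 0.54) = 7.609.
The smallest integer exceeding 7.609 is 8, and checking k=8: (18)/(33) = 0.5455 > 0.54.

k = 8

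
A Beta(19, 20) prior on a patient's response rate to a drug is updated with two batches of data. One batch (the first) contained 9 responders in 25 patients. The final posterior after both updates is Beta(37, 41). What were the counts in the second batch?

Because Beta–binomial updating is additive in the counts, the combined data contributed (α_post−α_prior, β_post−β_prior) successes and failures.
Total across both batches: 37−19=18 responders, 41−20=21 non-responders.
Subtract the first batch: 18−9=9 responders and 21−16=5 non-responders.

9 responders and 5 non-responders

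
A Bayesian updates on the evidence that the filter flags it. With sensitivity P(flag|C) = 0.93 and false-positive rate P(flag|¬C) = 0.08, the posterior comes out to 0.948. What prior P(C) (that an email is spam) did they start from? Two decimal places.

P(C) = 0.61

In odds form, posterior odds = prior odds × likelihood ratio, so prior odds = posterior odds ÷ LR.
Posterior odds = 0.948/(1−0.948) = 18.2308. LR = 0.93/0.08 = 11.6250.
Prior odds = 18.2308/11.6250 = 1.5682, so P(C) = 1.5682/(1+1.5682) ≈ 0.61.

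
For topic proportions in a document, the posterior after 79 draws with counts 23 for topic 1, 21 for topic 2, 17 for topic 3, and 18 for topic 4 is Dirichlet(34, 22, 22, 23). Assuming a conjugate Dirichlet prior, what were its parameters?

Dirichlet(11, 1, 5, 5)

For a Dirichlet(α) prior with multinomial counts c, the posterior is Dirichlet(α + c) componentwise.
Subtract each count from the matching posterior parameter: 34−23=11, 22−21=1, 22−17=5, 23−18=5.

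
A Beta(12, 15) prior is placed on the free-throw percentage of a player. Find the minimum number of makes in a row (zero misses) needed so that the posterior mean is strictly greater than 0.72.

After k makes and 0 misses the posterior is Beta(12+k, 15), with mean (12+k)/(12+15+k).
Set (12+k)/(27+k) > 0.72 and solve: k > (0.72·27 − 12)/(1 − 0.72) = 26.571.
The smallest integer exceeding 26.571 is 27.

k = 27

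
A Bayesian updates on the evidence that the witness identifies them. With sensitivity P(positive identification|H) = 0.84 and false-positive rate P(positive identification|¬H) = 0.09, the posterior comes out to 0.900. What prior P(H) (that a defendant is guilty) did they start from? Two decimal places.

P(H) = 0.49

In odds form, posterior odds = prior odds × likelihood ratio, so prior odds = posterior odds ÷ LR.
Posterior odds = 0.900/(1−0.900) = 9.0000. LR = 0.84/0.09 = 9.3333.
Prior odds = 9.0000/9.3333 = 0.9643, so P(H) = 0.9643/(1+0.9643) ≈ 0.49.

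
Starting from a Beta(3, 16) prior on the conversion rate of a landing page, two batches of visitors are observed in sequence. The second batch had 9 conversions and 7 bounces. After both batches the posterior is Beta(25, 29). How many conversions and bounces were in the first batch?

Because Beta–binomial updating is additive in the counts, the combined data contributed (α_post−α_prior, β_post−β_prior) successes and failures.
Total across both batches: 25−3=22 conversions, 29−16=13 bounces.
Subtract the second batch: 22−9=13 conversions and 13−7=6 bounces.

13 conversions and 6 bounces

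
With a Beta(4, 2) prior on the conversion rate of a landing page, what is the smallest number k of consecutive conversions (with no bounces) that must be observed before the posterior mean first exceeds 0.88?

k = 11

After k conversions and 0 bounces the posterior is Beta(4+k, 2), with mean (4+k)/(4+2+k).
Set (4+k)/(6+k) > 0.88 and solve: k > (0.88·6 − 4)/(1 − 0.88) = 10.667.
The smallest integer exceeding 10.667 is 11, and checking k=11: (15)/(17) = 0.8824 > 0.88.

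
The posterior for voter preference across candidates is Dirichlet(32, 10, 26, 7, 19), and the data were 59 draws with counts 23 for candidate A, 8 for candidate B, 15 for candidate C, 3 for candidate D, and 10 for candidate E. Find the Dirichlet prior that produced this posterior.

Dirichlet(9, 2, 11, 4, 9)

For a Dirichlet(α) prior with multinomial counts c, the posterior is Dirichlet(α + c) componentwise.
Subtract each count from the matching posterior parameter: 32−23=9, 10−8=2, 26−15=11, 7−3=4, 19−10=9.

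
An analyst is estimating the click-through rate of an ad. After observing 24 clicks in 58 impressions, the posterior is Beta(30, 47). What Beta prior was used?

Beta is conjugate to the binomial likelihood: posterior = Beta(α+s, β+f).
So α = 30 − 24 = 6 and β = 47 − 34 = 13.

Beta(6, 13)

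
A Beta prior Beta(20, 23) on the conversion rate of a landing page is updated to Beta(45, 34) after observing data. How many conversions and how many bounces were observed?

Beta is conjugate to the binomial likelihood: posterior = Beta(a+s, b+f).
Match parameters: s=45−20=25, f=34−23=11.

25 conversions and 11 bounces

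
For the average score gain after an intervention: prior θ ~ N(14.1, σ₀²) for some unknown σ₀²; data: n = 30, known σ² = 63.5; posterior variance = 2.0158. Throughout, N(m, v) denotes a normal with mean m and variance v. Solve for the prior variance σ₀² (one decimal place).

Posterior precision equals prior precision plus data precision: 1/σ_n² = 1/σ₀² + n/σ².
So 1/σ₀² = 1/2.0158 − 30/63.5 = 0.496081 − 0.472441 = 0.023640.
Hence σ₀² = 1/0.023640 ≈ 42.3.

σ₀² = 42.3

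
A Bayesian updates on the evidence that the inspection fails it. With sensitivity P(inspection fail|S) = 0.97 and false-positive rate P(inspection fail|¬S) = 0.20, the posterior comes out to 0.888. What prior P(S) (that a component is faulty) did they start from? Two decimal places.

P(S) = 0.62

Bayes' rule in odds form gives O(S|E) = O(S)·[P(E|S)/P(E|¬S)], hence O(S) = O(S|E)/LR.
Posterior odds = 0.888/(1−0.888) = 7.9286. LR = 0.97/0.20 = 4.8500.
Prior odds = 7.9286/4.8500 = 1.6348, so P(S) = 1.6348/(1+1.6348) ≈ 0.62.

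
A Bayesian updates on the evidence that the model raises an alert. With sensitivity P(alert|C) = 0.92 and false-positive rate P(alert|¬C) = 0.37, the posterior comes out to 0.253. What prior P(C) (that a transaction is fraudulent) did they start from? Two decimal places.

Bayes' rule in odds form gives O(C|E) = O(C)·[P(E|C)/P(E|¬C)], hence O(C) = O(C|E)/LR.
Posterior odds = 0.253/(1−0.253) = 0.3387. LR = 0.92/0.37 = 2.4865.
Prior odds = 0.3387/2.4865 = 0.1362, so P(C) = 0.1362/(1+0.1362) ≈ 0.12.

P(C) = 0.12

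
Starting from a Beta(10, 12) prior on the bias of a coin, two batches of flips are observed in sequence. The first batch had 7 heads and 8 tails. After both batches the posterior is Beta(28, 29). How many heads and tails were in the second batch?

11 heads and 9 tails

Sequential conjugate updates are equivalent to a single update on the pooled data, so total successes = posterior α − prior α and total failures = posterior β − prior β.
Total across both batches: 28−10=18 heads, 29−12=17 tails.
Subtract the first batch: 18−7=11 heads and 17−8=9 tails.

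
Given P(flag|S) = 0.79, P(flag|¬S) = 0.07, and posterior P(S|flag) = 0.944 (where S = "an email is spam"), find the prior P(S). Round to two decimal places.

P(S) = 0.60

Bayes' rule in odds form gives O(S|E) = O(S)·[P(E|S)/P(E|¬S)], hence O(S) = O(S|E)/LR.
Posterior odds = 0.944/(1−0.944) = 16.8571. LR = 0.79/0.07 = 11.2857.
Prior odds = 16.8571/11.2857 = 1.4937, so P(S) = 1.4937/(1+1.4937) ≈ 0.60.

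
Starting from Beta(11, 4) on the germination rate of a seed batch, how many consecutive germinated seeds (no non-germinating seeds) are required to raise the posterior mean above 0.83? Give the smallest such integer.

After k germinated seeds and 0 non-germinating seeds the posterior is Beta(11+k, 4), with mean (11+k)/(11+4+k).
Set (11+k)/(15+k) > 0.83 and solve: k > (0.83·15 − 11)/(1 − 0.83) = 8.529.
The smallest integer exceeding 8.529 is 9.

k = 9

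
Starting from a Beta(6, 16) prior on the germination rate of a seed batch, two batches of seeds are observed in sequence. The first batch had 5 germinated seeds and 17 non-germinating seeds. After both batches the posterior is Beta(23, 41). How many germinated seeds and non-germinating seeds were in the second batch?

Because Beta–binomial updating is additive in the counts, the combined data contributed (α_post−α_prior, β_post−β_prior) successes and failures.
Total across both batches: 23−6=17 germinated seeds, 41−16=25 non-germinating seeds.
Subtract the first batch: 17−5=12 germinated seeds and 25−17=8 non-germinating seeds.

12 germinated seeds and 8 non-germinating seeds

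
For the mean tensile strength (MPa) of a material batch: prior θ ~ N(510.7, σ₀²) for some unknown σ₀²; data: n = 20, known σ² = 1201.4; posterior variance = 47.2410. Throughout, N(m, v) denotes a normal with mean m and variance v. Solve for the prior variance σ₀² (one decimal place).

σ₀² = 221.2

For the Normal–Normal model with known σ², precisions add: τ_n = τ₀ + n/σ².
So 1/σ₀² = 1/47.2410 − 20/1201.4 = 0.021168 − 0.016647 = 0.004521.
Hence σ₀² = 1/0.004521 ≈ 221.2.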